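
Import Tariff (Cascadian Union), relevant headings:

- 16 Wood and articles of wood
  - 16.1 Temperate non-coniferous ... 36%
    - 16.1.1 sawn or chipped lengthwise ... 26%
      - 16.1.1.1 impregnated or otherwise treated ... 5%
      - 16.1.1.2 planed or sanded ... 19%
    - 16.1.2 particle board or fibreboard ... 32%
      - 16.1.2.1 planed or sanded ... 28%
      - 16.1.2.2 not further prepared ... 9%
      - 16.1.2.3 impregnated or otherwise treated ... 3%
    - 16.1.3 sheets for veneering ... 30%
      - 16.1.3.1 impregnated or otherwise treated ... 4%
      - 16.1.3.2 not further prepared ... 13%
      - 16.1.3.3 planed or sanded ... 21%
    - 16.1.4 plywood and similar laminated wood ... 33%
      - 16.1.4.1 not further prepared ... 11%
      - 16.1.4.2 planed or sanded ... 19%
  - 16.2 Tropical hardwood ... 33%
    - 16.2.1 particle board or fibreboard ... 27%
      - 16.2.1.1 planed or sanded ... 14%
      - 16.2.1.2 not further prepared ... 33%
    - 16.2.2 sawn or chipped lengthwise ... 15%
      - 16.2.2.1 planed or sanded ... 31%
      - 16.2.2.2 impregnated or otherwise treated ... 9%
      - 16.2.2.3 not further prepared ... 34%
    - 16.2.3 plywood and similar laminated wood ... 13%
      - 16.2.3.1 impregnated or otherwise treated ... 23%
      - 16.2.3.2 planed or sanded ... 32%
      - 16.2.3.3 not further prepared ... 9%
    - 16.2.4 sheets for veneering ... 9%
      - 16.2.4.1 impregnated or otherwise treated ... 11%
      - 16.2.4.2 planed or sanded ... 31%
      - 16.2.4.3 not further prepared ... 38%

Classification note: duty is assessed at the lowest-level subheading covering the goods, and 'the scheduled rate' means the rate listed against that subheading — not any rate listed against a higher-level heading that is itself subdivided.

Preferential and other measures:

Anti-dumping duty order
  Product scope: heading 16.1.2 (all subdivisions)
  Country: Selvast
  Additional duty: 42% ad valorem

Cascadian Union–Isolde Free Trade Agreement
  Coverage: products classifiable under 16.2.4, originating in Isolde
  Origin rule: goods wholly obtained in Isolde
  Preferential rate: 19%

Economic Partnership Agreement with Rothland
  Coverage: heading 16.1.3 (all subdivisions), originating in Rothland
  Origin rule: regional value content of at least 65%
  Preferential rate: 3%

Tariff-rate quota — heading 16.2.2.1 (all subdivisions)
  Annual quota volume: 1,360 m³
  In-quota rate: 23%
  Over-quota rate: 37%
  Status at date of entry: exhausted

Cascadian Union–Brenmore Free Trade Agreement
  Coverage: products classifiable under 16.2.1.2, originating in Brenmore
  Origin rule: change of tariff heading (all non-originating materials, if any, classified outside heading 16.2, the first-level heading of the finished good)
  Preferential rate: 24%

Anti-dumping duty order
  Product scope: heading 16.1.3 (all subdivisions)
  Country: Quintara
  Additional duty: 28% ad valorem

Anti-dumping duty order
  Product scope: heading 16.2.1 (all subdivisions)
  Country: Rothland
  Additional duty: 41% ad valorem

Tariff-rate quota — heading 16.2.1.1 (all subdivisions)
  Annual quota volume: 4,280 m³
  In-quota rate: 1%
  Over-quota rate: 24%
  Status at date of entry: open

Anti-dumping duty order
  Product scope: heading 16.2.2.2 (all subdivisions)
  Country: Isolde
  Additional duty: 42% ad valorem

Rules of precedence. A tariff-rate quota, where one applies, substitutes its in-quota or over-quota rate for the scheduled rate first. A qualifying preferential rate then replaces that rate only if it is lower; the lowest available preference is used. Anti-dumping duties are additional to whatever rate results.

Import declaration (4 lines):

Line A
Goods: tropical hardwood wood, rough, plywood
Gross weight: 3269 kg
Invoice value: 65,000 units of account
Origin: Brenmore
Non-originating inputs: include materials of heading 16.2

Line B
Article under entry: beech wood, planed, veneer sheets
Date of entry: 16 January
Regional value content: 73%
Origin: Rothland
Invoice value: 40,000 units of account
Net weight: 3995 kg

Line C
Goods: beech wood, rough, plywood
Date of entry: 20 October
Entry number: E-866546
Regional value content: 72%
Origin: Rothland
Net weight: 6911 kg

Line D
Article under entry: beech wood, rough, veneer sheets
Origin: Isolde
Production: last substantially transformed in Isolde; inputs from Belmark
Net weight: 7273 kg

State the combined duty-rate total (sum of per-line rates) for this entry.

36%

Line A: tropical hardwood → 16.2; plywood → 16.2.3; rough → 16.2.3.3. Scheduled 9%. Brenmore agreement on 16.2.1.2: 16.2.3.3 not covered. → 9%.
Line B: beech → 16.1; veneer sheets → 16.1.3; planed → 16.1.3.3. Scheduled 21%. Rothland agreement on 16.1.3: RVC ≥ 65% → 3% available; preferential 3%. → 3%.
Line C: beech → 16.1; plywood → 16.1.4; rough → 16.1.4.1. Scheduled 11%. Rothland agreement on 16.1.3: 16.1.4.1 not covered. → 11%.
Line D: beech → 16.1; veneer sheets → 16.1.3; rough → 16.1.3.2. Scheduled 13%. Isolde agreement on 16.2.4: 16.1.3.2 not covered. → 13%.
Sum: 9% + 3% + 11% + 13% = 36%.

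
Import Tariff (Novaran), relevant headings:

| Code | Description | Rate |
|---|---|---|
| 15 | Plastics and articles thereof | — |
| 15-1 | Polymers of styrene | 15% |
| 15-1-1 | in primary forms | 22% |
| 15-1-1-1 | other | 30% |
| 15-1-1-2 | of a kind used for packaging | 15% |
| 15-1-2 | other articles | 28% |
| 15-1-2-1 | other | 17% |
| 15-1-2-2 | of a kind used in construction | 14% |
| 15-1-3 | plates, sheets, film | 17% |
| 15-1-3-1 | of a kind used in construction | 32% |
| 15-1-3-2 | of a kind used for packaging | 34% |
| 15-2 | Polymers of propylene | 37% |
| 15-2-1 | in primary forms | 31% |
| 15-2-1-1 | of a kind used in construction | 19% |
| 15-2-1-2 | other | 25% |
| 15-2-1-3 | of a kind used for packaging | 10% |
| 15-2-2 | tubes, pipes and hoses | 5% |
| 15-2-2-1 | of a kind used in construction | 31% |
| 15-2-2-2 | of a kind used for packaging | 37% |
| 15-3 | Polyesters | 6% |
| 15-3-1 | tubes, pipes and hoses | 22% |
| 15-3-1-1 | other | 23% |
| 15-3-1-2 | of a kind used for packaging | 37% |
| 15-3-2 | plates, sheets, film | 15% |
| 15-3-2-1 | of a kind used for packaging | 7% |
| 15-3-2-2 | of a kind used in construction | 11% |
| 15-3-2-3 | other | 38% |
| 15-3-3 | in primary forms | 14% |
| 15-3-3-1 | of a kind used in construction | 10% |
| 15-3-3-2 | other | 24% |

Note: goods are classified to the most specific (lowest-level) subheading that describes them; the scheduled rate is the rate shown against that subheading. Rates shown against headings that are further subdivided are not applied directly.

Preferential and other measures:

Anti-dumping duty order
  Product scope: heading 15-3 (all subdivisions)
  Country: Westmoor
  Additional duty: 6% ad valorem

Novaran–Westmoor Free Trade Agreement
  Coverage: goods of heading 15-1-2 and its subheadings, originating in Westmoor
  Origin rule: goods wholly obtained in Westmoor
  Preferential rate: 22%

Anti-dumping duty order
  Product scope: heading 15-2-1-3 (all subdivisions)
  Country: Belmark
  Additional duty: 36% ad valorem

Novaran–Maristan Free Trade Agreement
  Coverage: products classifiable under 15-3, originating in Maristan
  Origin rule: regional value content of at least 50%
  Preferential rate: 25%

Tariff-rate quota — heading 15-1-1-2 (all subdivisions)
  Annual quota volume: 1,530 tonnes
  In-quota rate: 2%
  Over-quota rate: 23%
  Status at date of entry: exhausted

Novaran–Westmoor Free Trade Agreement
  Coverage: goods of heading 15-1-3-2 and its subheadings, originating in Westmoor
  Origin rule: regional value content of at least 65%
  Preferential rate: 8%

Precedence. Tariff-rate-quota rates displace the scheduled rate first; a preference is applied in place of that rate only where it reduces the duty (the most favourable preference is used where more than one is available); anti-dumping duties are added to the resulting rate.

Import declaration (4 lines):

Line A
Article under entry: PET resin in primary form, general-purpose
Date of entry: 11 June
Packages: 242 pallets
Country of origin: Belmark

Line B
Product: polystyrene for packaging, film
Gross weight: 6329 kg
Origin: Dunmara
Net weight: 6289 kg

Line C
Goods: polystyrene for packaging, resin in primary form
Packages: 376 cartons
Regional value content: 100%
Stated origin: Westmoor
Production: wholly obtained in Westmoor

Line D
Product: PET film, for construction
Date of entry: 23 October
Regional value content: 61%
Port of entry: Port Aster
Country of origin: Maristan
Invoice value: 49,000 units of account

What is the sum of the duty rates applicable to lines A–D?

92%

Line A: PET → 15-3; resin in primary form → 15-3-3; general-purpose → 15-3-3-2. Scheduled 24%. No special measure applies. → 24%.
Line B: polystyrene → 15-1; film → 15-1-3; for packaging → 15-1-3-2. Scheduled 34%. No special measure applies. → 34%.
Line C: polystyrene → 15-1; resin in primary form → 15-1-1; for packaging → 15-1-1-2. Scheduled 15%. quota on 15-1-1-2 exhausted → over-quota 23%; Westmoor agreement on 15-1-2: 15-1-1-2 not covered; Westmoor agreement on 15-1-3-2: 15-1-1-2 not covered. → 23%.
Line D: PET → 15-3; film → 15-3-2; for construction → 15-3-2-2. Scheduled 11%. Maristan agreement on 15-3: RVC ≥ 50% → 25% available; preference 25% not lower than 11% → no reduction. → 11%.
Sum: 24% + 34% + 23% + 11% = 92%.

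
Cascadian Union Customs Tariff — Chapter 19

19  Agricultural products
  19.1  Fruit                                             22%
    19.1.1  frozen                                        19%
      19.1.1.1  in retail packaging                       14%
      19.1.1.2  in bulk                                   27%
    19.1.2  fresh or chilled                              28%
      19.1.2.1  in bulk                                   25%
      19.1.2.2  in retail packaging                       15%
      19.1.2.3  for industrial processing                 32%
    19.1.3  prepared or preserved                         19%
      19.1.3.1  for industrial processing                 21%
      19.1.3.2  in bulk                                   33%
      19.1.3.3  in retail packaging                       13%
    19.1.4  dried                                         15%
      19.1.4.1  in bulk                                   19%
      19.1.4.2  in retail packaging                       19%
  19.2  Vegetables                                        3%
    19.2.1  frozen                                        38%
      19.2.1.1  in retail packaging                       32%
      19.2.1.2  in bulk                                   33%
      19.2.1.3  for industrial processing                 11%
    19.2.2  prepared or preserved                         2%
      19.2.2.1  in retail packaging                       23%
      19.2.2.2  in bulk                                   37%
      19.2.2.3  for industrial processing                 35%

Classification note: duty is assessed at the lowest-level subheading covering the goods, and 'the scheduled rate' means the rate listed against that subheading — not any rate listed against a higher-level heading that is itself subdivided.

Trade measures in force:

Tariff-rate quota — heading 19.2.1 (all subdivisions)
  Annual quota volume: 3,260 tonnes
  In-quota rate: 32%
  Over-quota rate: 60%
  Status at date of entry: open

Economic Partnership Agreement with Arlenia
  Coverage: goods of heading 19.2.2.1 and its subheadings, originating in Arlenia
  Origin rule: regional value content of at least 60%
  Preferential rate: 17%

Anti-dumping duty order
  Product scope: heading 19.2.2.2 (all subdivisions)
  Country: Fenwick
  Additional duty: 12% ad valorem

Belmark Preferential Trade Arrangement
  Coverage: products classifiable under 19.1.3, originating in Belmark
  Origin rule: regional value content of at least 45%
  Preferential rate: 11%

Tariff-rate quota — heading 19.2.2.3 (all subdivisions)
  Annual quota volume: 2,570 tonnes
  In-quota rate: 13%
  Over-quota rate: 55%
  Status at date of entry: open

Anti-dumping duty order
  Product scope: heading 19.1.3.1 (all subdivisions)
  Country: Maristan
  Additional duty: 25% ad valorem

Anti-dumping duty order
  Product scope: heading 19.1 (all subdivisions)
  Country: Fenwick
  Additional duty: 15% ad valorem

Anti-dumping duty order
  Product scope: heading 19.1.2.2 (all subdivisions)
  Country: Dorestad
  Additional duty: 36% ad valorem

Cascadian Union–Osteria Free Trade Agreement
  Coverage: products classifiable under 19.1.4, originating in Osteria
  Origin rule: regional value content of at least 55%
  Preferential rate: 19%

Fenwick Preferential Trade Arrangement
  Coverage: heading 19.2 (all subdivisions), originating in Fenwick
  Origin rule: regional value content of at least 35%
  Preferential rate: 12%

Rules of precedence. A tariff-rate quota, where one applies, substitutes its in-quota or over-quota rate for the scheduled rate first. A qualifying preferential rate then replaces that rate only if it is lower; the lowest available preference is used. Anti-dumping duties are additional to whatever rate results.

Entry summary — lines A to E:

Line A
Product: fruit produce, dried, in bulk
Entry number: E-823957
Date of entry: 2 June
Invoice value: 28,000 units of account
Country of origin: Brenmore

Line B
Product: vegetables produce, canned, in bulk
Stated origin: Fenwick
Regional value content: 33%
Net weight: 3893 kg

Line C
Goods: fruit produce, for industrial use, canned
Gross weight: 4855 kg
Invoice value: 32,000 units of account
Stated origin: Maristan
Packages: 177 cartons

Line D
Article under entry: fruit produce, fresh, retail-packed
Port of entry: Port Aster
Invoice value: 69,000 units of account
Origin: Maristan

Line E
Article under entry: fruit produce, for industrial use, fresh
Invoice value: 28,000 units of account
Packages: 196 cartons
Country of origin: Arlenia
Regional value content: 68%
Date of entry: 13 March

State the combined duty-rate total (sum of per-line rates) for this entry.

Line A: fruit → 19.1; dried → 19.1.4; in bulk → 19.1.4.1. Scheduled 19%. No special measure applies. → 19%.
Line B: vegetables → 19.2; canned → 19.2.2; in bulk → 19.2.2.2. Scheduled 37%. Fenwick agreement on 19.2: RVC < 35%; anti-dumping (Fenwick, 19.2.2.2): +12%; total 37% + 12% = 49%. → 49%.
Line C: fruit → 19.1; canned → 19.1.3; for industrial use → 19.1.3.1. Scheduled 21%. anti-dumping (Maristan, 19.1.3.1): +25%; total 21% + 25% = 46%. → 46%.
Line D: fruit → 19.1; fresh → 19.1.2; retail-packed → 19.1.2.2. Scheduled 15%. No special measure applies. → 15%.
Line E: fruit → 19.1; fresh → 19.1.2; for industrial use → 19.1.2.3. Scheduled 32%. Arlenia agreement on 19.2.2.1: 19.1.2.3 not covered. → 32%.
Sum: 19% + 49% + 46% + 15% + 32% = 161%.

161%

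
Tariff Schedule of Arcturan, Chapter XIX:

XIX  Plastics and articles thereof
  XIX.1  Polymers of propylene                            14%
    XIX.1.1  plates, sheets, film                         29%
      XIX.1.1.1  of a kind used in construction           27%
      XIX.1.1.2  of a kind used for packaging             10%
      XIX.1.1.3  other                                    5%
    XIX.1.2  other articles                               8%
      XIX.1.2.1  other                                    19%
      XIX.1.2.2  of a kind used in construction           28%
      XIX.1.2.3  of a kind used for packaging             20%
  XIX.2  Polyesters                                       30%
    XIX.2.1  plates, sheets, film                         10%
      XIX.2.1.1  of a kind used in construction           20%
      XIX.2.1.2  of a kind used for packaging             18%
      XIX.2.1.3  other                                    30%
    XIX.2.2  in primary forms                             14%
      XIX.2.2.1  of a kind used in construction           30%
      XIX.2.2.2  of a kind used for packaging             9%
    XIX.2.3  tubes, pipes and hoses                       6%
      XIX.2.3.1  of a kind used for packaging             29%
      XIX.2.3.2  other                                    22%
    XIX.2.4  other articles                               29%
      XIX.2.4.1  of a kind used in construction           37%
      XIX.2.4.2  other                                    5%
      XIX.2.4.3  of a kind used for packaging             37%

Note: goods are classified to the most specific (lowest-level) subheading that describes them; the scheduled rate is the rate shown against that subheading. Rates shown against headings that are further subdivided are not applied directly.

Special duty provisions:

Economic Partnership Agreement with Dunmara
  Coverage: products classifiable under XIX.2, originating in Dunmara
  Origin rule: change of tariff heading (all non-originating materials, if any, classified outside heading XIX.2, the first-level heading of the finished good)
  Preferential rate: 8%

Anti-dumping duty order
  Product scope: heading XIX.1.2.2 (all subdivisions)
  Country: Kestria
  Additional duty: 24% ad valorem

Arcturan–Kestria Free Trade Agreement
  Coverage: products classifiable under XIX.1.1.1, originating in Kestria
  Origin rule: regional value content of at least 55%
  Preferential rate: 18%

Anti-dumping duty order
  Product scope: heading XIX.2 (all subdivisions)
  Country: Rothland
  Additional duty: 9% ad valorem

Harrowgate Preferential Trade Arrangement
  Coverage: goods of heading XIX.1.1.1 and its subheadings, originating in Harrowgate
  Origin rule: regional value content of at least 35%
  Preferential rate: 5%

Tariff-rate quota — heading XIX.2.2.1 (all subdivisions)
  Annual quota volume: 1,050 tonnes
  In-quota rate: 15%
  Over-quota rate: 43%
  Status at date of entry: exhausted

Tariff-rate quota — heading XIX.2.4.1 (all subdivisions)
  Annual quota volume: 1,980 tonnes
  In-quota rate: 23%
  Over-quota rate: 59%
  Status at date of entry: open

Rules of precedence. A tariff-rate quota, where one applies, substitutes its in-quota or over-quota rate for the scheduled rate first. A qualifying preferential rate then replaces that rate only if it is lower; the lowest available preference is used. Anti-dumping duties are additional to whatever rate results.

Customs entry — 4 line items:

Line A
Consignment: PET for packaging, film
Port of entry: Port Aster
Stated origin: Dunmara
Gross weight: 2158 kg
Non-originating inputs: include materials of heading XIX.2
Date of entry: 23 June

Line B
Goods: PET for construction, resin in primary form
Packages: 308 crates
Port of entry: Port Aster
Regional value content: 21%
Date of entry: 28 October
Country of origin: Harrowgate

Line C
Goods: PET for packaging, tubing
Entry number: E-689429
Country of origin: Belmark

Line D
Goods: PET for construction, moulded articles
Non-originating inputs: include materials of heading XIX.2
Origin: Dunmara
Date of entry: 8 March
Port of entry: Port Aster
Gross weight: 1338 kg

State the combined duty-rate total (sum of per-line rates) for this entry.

Line A: PET → XIX.2; film → XIX.2.1; for packaging → XIX.2.1.2. Scheduled 18%. Dunmara agreement on XIX.2: CTH not met. → 18%.
Line B: PET → XIX.2; resin in primary form → XIX.2.2; for construction → XIX.2.2.1. Scheduled 30%. quota on XIX.2.2.1 exhausted → over-quota 43%; Harrowgate agreement on XIX.1.1.1: XIX.2.2.1 not covered. → 43%.
Line C: PET → XIX.2; tubing → XIX.2.3; for packaging → XIX.2.3.1. Scheduled 29%. No special measure applies. → 29%.
Line D: PET → XIX.2; moulded articles → XIX.2.4; for construction → XIX.2.4.1. Scheduled 37%. quota on XIX.2.4.1 open → in-quota 23%; Dunmara agreement on XIX.2: CTH not met. → 23%.
Sum: 18% + 43% + 29% + 23% = 113%.

113%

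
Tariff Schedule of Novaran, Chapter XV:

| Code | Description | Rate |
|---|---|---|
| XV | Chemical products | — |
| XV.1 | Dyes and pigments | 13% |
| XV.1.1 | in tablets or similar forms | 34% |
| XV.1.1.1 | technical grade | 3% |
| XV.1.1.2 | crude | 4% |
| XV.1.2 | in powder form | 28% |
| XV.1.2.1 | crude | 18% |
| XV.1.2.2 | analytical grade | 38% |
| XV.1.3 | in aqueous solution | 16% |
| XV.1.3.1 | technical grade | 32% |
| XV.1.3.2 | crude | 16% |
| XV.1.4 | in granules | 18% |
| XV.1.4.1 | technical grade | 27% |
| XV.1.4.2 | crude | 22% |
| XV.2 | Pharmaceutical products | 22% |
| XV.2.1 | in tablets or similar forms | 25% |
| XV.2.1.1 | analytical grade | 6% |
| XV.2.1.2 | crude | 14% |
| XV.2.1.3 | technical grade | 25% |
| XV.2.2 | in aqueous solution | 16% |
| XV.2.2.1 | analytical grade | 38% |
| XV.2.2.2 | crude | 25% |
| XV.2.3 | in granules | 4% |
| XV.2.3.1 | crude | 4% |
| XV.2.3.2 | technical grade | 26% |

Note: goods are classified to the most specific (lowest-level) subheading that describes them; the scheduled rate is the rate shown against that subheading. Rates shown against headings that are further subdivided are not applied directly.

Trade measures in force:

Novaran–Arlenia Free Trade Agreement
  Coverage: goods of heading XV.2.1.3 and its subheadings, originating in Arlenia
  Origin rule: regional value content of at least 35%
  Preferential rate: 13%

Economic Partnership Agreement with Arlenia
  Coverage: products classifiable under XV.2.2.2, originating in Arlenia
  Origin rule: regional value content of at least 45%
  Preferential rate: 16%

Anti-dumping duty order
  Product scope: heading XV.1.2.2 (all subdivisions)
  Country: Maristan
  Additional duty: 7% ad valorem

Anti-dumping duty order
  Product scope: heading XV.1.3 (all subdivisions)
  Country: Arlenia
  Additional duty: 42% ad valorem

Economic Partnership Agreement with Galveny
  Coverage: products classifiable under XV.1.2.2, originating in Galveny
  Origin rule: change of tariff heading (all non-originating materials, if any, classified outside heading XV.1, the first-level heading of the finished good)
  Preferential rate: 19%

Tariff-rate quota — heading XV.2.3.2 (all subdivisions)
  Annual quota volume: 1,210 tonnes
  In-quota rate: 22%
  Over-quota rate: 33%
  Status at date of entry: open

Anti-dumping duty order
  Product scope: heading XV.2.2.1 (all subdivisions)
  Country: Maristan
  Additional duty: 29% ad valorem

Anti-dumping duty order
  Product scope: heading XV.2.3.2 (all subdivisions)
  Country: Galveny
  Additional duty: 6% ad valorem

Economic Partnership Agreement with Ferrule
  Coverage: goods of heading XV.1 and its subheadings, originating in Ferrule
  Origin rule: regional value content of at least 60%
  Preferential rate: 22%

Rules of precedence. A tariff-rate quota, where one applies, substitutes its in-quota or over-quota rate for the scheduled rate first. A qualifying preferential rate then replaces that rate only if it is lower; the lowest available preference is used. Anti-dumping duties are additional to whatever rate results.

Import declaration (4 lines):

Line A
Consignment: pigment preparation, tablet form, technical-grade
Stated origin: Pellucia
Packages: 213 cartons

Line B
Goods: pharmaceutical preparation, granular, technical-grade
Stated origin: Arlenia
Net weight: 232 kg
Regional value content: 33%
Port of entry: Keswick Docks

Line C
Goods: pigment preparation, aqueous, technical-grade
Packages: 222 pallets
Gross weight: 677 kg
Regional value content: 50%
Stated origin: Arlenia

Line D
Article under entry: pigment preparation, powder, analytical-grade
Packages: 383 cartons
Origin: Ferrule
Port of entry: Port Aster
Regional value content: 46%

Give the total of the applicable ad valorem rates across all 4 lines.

137%

Line A: pigment → XV.1; tablet form → XV.1.1; technical-grade → XV.1.1.1. Scheduled 3%. No special measure applies. → 3%.
Line B: pharmaceutical → XV.2; granular → XV.2.3; technical-grade → XV.2.3.2. Scheduled 26%. quota on XV.2.3.2 open → in-quota 22%; Arlenia agreement on XV.2.1.3: XV.2.3.2 not covered; Arlenia agreement on XV.2.2.2: XV.2.3.2 not covered. → 22%.
Line C: pigment → XV.1; aqueous → XV.1.3; technical-grade → XV.1.3.1. Scheduled 32%. Arlenia agreement on XV.2.1.3: XV.1.3.1 not covered; Arlenia agreement on XV.2.2.2: XV.1.3.1 not covered; anti-dumping (Arlenia, XV.1.3): +42%; total 32% + 42% = 74%. → 74%.
Line D: pigment → XV.1; powder → XV.1.2; analytical-grade → XV.1.2.2. Scheduled 38%. Ferrule agreement on XV.1: RVC < 60%. → 38%.
Sum: 3% + 22% + 74% + 38% = 137%.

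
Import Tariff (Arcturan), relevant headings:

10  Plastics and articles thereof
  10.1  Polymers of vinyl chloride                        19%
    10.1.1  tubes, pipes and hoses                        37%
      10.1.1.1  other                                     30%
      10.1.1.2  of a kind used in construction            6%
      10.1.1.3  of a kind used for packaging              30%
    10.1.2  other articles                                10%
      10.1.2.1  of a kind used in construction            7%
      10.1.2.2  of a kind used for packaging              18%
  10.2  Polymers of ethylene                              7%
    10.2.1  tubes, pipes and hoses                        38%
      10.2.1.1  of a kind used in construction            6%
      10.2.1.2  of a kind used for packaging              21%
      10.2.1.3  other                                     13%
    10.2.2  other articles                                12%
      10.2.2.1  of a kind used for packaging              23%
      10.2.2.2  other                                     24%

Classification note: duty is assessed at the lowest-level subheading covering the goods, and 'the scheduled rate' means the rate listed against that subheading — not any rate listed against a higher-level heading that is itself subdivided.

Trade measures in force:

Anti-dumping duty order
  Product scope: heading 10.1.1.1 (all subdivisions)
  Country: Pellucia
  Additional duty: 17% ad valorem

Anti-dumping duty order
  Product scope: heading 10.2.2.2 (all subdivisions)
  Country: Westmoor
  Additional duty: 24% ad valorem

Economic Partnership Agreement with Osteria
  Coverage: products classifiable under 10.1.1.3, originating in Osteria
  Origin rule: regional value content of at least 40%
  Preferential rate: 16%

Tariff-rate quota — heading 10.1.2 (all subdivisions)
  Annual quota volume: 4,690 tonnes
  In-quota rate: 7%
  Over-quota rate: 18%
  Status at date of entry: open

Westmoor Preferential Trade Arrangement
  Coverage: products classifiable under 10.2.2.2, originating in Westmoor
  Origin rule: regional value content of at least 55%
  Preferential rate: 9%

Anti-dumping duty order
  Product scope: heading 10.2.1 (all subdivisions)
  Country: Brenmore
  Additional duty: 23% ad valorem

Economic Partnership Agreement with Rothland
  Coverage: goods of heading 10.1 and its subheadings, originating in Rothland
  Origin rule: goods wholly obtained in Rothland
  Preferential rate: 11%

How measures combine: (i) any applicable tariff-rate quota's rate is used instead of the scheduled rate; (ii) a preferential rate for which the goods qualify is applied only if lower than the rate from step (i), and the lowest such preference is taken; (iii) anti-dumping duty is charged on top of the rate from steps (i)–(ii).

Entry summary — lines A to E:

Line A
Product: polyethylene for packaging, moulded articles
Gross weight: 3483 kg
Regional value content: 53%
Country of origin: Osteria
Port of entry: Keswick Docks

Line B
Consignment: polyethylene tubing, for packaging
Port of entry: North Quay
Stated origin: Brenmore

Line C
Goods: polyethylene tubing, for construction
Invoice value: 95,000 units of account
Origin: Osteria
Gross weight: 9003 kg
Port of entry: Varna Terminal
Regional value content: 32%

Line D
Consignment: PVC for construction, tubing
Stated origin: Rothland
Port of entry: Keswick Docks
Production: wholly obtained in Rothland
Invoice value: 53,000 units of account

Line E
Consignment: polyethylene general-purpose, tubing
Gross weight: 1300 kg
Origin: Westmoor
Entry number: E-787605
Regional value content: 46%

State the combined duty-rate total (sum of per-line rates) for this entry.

Line A: polyethylene → 10.2; moulded articles → 10.2.2; for packaging → 10.2.2.1. Scheduled 23%. Osteria agreement on 10.1.1.3: 10.2.2.1 not covered. → 23%.
Line B: polyethylene → 10.2; tubing → 10.2.1; for packaging → 10.2.1.2. Scheduled 21%. anti-dumping (Brenmore, 10.2.1): +23%; total 21% + 23% = 44%. → 44%.
Line C: polyethylene → 10.2; tubing → 10.2.1; for construction → 10.2.1.1. Scheduled 6%. Osteria agreement on 10.1.1.3: 10.2.1.1 not covered. → 6%.
Line D: PVC → 10.1; tubing → 10.1.1; for construction → 10.1.1.2. Scheduled 6%. Rothland agreement on 10.1: wholly obtained → 11% available; preference 11% not lower than 6% → no reduction. → 6%.
Line E: polyethylene → 10.2; tubing → 10.2.1; general-purpose → 10.2.1.3. Scheduled 13%. Westmoor agreement on 10.2.2.2: 10.2.1.3 not covered. → 13%.
Sum: 23% + 44% + 6% + 6% + 13% = 92%.

92%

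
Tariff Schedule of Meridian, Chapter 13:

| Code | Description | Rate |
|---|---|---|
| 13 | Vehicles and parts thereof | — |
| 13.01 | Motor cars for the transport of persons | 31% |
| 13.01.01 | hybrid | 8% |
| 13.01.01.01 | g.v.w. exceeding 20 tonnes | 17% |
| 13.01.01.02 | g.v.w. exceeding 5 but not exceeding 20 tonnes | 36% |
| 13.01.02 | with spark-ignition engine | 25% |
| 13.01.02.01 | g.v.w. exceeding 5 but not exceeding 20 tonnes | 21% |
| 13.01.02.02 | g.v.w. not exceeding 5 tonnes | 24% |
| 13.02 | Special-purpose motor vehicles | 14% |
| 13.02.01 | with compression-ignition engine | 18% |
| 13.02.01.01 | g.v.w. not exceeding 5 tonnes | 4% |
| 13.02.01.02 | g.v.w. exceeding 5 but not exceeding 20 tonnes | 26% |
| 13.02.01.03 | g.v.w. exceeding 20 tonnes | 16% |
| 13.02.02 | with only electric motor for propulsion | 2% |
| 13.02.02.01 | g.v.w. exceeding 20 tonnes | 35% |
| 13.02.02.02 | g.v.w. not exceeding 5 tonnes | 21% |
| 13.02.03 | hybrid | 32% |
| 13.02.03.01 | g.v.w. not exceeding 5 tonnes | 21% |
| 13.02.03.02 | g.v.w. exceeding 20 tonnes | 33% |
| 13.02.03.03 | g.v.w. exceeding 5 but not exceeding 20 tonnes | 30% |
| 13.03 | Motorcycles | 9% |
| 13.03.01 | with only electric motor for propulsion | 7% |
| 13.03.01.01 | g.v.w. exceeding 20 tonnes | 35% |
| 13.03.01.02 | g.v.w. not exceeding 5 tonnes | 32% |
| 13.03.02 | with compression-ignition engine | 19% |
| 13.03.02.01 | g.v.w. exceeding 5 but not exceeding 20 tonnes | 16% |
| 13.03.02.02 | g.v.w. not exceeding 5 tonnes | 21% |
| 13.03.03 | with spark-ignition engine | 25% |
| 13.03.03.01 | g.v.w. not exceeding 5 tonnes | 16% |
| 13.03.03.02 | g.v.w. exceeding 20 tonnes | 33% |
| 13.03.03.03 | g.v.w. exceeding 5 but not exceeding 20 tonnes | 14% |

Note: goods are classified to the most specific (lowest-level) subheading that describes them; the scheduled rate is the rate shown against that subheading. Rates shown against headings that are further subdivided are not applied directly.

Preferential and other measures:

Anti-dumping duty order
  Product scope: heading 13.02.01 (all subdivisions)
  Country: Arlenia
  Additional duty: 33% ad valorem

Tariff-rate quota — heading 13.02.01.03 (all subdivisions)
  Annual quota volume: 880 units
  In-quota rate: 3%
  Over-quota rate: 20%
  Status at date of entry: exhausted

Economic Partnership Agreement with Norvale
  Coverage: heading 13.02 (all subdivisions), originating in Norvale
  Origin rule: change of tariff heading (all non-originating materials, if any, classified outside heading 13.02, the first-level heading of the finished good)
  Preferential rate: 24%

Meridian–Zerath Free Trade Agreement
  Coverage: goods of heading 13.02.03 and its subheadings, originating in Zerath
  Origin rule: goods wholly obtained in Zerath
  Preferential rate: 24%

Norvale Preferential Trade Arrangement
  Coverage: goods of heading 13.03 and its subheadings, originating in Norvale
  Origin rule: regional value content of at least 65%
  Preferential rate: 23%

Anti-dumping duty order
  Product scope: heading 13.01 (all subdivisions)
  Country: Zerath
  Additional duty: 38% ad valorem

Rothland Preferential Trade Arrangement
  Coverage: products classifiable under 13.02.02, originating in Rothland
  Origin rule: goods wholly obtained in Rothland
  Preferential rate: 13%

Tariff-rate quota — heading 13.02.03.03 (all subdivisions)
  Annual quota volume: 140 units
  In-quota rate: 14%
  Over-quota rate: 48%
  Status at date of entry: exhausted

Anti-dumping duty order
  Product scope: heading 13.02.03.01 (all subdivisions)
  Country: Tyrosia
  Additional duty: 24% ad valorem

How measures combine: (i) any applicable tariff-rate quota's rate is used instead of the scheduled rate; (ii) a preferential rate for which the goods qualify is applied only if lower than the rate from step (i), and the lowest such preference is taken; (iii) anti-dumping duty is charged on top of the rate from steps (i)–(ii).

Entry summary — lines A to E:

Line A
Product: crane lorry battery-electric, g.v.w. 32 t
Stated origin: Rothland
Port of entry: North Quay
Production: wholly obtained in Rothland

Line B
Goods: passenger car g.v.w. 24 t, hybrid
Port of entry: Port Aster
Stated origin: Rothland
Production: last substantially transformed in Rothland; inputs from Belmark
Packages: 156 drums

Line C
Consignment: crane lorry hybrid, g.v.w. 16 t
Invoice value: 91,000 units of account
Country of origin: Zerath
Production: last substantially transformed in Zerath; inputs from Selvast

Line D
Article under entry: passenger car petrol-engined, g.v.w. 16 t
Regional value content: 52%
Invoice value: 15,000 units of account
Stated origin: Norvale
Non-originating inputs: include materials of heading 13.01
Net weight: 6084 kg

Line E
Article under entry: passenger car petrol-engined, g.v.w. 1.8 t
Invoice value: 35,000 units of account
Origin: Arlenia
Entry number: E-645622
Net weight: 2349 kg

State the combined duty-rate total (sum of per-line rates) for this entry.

123%

Line A: crane lorry → 13.02; battery-electric → 13.02.02; g.v.w. 32 t → 13.02.02.01. Scheduled 35%. Rothland agreement on 13.02.02: wholly obtained → 13% available; preferential 13%. → 13%.
Line B: passenger car → 13.01; hybrid → 13.01.01; g.v.w. 24 t → 13.01.01.01. Scheduled 17%. Rothland agreement on 13.02.02: 13.01.01.01 not covered. → 17%.
Line C: crane lorry → 13.02; hybrid → 13.02.03; g.v.w. 16 t → 13.02.03.03. Scheduled 30%. quota on 13.02.03.03 exhausted → over-quota 48%; Zerath agreement on 13.02.03: not wholly obtained. → 48%.
Line D: passenger car → 13.01; petrol-engined → 13.01.02; g.v.w. 16 t → 13.01.02.01. Scheduled 21%. Norvale agreement on 13.02: 13.01.02.01 not covered; Norvale agreement on 13.03: 13.01.02.01 not covered. → 21%.
Line E: passenger car → 13.01; petrol-engined → 13.01.02; g.v.w. 1.8 t → 13.01.02.02. Scheduled 24%. No special measure applies. → 24%.
Sum: 13% + 17% + 48% + 21% + 24% = 123%.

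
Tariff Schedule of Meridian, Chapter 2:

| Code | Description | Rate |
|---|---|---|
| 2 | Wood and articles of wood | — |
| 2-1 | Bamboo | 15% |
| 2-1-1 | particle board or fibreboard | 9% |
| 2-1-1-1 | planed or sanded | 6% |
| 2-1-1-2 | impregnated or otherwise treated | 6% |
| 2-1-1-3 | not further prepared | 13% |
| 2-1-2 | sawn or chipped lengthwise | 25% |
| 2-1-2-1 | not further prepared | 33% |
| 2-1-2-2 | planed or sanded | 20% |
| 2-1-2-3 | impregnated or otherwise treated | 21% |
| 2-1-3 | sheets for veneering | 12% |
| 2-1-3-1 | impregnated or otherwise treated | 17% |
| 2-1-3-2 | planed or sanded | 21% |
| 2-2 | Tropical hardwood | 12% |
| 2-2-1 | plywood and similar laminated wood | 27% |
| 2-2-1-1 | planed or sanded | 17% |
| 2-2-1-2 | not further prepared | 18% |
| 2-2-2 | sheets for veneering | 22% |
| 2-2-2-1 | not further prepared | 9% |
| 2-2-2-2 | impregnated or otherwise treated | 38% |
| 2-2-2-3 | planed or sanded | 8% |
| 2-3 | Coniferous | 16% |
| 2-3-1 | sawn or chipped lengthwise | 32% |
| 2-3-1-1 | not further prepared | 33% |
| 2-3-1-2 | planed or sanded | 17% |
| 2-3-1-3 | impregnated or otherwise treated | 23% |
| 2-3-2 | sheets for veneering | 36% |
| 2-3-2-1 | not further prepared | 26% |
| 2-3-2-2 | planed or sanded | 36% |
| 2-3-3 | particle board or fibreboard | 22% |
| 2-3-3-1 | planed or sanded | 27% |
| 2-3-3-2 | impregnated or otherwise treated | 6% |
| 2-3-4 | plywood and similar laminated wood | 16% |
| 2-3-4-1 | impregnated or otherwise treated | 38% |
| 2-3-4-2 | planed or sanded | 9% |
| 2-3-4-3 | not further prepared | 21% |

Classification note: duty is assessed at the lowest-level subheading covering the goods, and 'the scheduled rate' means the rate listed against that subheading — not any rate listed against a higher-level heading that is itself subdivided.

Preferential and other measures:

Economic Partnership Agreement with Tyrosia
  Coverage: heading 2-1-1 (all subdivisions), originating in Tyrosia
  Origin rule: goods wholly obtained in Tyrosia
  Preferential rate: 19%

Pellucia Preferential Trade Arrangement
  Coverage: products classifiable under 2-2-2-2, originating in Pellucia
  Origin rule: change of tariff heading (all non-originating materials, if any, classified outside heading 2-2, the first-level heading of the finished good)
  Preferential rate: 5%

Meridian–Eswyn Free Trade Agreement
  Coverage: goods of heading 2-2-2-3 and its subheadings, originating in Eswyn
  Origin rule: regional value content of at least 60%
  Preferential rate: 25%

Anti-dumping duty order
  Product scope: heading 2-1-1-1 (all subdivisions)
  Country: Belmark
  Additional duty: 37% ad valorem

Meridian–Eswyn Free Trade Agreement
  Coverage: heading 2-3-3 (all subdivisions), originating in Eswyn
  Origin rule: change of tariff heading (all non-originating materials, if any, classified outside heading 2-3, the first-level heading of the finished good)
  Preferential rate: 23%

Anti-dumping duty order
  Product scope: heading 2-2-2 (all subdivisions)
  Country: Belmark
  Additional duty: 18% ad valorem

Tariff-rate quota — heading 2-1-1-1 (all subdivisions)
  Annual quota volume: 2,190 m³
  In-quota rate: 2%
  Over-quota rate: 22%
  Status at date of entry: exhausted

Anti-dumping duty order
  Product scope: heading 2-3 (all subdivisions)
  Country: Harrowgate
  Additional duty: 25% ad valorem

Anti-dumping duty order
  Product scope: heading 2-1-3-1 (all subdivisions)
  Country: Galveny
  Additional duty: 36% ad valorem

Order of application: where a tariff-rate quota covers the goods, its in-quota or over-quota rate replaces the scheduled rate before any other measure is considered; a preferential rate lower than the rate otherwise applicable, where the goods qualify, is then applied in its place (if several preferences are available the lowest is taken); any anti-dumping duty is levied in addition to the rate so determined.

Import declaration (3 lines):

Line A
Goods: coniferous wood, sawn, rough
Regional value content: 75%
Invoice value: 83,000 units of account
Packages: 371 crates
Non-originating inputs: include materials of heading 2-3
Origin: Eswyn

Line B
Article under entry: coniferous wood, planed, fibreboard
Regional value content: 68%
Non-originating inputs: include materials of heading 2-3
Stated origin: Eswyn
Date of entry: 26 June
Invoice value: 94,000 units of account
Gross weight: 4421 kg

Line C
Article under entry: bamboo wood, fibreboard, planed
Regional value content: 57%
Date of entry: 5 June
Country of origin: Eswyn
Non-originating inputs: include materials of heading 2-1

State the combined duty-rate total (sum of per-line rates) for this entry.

Line A: coniferous → 2-3; sawn → 2-3-1; rough → 2-3-1-1. Scheduled 33%. Eswyn agreement on 2-2-2-3: 2-3-1-1 not covered; Eswyn agreement on 2-3-3: 2-3-1-1 not covered. → 33%.
Line B: coniferous → 2-3; fibreboard → 2-3-3; planed → 2-3-3-1. Scheduled 27%. Eswyn agreement on 2-2-2-3: 2-3-3-1 not covered; Eswyn agreement on 2-3-3: CTH not met. → 27%.
Line C: bamboo → 2-1; fibreboard → 2-1-1; planed → 2-1-1-1. Scheduled 6%. quota on 2-1-1-1 exhausted → over-quota 22%; Eswyn agreement on 2-2-2-3: 2-1-1-1 not covered; Eswyn agreement on 2-3-3: 2-1-1-1 not covered. → 22%.
Sum: 33% + 27% + 22% = 82%.

82%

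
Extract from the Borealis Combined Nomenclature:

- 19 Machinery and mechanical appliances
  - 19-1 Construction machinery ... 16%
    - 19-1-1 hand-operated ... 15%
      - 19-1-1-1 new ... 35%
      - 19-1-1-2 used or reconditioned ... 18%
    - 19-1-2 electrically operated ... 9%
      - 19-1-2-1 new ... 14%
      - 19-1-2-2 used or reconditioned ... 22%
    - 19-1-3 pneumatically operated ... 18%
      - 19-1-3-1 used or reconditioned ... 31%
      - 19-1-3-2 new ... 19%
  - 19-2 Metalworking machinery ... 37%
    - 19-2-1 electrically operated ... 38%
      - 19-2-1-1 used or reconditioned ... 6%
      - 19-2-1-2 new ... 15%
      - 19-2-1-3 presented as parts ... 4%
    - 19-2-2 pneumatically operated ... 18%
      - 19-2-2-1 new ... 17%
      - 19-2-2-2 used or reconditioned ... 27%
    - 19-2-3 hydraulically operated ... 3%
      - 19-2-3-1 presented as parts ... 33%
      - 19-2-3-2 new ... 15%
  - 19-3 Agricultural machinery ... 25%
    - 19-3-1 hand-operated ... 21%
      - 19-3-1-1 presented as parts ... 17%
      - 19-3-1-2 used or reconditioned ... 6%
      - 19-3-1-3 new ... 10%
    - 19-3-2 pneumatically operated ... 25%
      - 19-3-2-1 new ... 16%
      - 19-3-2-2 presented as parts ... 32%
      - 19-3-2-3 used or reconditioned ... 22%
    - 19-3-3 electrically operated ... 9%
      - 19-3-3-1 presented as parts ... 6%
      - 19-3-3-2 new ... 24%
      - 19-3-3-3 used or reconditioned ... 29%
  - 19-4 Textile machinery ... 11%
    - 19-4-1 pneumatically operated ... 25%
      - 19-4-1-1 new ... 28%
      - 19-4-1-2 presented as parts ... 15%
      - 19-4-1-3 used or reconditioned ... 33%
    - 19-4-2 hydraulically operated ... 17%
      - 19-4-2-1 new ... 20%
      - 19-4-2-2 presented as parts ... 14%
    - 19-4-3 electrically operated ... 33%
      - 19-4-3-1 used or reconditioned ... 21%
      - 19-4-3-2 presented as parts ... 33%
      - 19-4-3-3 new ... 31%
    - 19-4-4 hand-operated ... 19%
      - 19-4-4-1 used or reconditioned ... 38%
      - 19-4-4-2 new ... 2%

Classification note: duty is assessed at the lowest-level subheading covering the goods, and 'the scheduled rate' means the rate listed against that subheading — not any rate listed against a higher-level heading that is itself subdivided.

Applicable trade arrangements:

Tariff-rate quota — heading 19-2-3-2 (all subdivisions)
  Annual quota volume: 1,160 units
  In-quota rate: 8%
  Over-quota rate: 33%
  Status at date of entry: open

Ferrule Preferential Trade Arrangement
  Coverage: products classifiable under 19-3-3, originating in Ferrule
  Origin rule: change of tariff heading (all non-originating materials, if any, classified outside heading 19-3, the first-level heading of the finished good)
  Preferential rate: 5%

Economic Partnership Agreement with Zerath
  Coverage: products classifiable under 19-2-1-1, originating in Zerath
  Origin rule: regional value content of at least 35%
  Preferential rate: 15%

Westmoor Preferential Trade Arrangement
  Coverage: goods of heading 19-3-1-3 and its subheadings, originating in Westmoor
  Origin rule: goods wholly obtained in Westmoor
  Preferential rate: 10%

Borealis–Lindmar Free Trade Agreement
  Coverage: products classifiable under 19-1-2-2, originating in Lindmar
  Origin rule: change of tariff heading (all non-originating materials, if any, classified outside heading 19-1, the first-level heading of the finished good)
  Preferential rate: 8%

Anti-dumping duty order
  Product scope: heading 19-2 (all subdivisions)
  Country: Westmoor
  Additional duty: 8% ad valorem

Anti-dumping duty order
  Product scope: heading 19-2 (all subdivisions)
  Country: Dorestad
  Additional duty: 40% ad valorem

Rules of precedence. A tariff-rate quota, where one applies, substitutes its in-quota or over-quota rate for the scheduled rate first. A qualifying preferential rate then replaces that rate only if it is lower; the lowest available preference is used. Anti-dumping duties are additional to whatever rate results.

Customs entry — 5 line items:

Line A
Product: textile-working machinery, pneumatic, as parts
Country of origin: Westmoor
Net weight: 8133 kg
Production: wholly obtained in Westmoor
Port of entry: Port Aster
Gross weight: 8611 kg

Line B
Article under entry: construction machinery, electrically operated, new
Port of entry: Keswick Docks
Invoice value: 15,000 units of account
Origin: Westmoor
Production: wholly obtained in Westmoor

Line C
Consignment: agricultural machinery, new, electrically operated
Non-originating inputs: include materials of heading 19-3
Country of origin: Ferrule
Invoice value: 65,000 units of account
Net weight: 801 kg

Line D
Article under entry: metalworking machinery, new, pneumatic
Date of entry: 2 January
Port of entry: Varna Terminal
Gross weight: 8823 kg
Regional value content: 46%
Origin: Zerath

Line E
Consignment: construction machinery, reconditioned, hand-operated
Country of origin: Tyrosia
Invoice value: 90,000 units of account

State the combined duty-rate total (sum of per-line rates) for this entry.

88%

Line A: textile-working → 19-4; pneumatic → 19-4-1; as parts → 19-4-1-2. Scheduled 15%. Westmoor agreement on 19-3-1-3: 19-4-1-2 not covered. → 15%.
Line B: construction → 19-1; electrically operated → 19-1-2; new → 19-1-2-1. Scheduled 14%. Westmoor agreement on 19-3-1-3: 19-1-2-1 not covered. → 14%.
Line C: agricultural → 19-3; electrically operated → 19-3-3; new → 19-3-3-2. Scheduled 24%. Ferrule agreement on 19-3-3: CTH not met. → 24%.
Line D: metalworking → 19-2; pneumatic → 19-2-2; new → 19-2-2-1. Scheduled 17%. Zerath agreement on 19-2-1-1: 19-2-2-1 not covered. → 17%.
Line E: construction → 19-1; hand-operated → 19-1-1; reconditioned → 19-1-1-2. Scheduled 18%. No special measure applies. → 18%.
Sum: 15% + 14% + 24% + 17% + 18% = 88%.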